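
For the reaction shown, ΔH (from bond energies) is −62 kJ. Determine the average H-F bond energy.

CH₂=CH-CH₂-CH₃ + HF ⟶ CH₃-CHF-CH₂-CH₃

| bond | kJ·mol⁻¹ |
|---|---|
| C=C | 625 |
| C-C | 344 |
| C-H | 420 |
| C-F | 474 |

Let D be the H-F bond energy.
Σ(broken) = 2×344 + 8×420 + 1×625 + 1×D = 4673 + D
Σ(formed) = 3×344 + 1×474 + 9×420 = 5286
ΔH = Σ(broken) − Σ(formed) = (4673 + D) − (5286) = −613 + D
Setting this equal to −62 kJ gives D = 551 kJ/mol.

D(H-F) ≈ 551 kJ/mol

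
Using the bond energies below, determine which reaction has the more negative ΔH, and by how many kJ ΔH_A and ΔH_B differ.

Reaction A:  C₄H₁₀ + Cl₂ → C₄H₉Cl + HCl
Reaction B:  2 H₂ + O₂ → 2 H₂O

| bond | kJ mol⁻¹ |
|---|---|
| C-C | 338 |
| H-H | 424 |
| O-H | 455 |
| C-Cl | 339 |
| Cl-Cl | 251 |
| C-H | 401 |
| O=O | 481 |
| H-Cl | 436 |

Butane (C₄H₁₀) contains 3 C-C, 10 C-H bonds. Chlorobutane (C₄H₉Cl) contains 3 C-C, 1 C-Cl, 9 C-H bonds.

Reaction A:
  Bonds broken (reactants):
    C-C: 3 × 338 = 1014
    C-H: 10 × 401 = 4010
    Cl-Cl: 1 × 251 = 251
    Σ(broken) = 5275 kJ
  Bonds formed (products):
    C-C: 3 × 338 = 1014
    C-Cl: 1 × 339 = 339
    C-H: 9 × 401 = 3609
    H-Cl: 1 × 436 = 436
    Σ(formed) = 5398 kJ
  ΔH_A = 5275 − 5398 = −123 kJ
Reaction B:
  Bonds broken (reactants):
    H-H: 2 × 424 = 848
    O=O: 1 × 481 = 481
    Σ(broken) = 1329 kJ
  Bonds formed (products):
    O-H: 4 × 455 = 1820
    Σ(formed) = 1820 kJ
  ΔH_B = 1329 − 1820 = −491 kJ
ΔH_A − ΔH_B = +368 kJ, so reaction B has the more negative ΔH; |ΔH_A − ΔH_B| = 368 kJ.

Reaction B, by 368 kJ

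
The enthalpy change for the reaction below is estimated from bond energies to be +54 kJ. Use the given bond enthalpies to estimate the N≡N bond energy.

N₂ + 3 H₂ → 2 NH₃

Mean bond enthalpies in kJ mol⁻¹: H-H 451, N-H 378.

Let D be the N≡N bond energy.
Σ(broken) = 3×451 + 1×D = 1353 + D
Σ(formed) = 6×378 = 2268
ΔH = Σ(broken) − Σ(formed) = (1353 + D) − (2268) = −915 + D
Setting this equal to +54 kJ gives D = 969 kJ/mol.

D(N≡N) ≈ 969 kJ/mol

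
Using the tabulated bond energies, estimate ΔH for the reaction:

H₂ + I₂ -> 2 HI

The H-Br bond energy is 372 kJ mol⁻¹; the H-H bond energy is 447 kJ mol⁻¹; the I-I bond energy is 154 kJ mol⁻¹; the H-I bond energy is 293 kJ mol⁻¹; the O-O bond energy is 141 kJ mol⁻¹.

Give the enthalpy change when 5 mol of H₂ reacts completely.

Bonds broken (reactants):
  H-H: 1 × 447 = 447
  I-I: 1 × 154 = 154
  Σ(broken) = 601 kJ
Bonds formed (products):
  H-I: 2 × 293 = 586
  Σ(formed) = 586 kJ
ΔH = Σ(broken) − Σ(formed) = 601 − 586 = +15 kJ
For 5× the reaction as written: 5 × (+15) = +75 kJ

ΔH = +75 kJ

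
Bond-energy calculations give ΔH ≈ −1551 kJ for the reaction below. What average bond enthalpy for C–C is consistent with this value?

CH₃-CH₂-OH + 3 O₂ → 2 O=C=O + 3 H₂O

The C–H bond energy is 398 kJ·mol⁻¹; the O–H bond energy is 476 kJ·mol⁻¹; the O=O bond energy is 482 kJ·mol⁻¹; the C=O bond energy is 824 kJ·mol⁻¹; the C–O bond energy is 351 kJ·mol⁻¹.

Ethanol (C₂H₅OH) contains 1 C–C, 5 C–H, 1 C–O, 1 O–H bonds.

Let D be the C–C bond energy.
Σ(broken) = 1×D + 5×398 + 1×351 + 1×476 + 3×482 = 4263 + D
Σ(formed) = 4×824 + 6×476 = 6152
ΔH = Σ(broken) − Σ(formed) = (4263 + D) − (6152) = −1889 + D
Setting this equal to −1551 kJ gives D = 338 kJ/mol.

D(C–C) ≈ 338 kJ/mol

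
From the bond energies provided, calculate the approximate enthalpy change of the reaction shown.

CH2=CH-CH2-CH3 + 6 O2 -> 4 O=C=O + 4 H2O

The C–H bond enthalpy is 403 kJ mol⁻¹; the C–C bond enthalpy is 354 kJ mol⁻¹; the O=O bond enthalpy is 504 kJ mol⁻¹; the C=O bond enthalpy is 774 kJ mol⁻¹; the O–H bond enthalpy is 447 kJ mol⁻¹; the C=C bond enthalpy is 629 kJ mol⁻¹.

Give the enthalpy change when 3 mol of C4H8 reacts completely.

Bonds broken (reactants):
  C–C: 2 × 354 = 708
  C–H: 8 × 403 = 3224
  C=C: 1 × 629 = 629
  O=O: 6 × 504 = 3024
  Σ(broken) = 7585 kJ
Bonds formed (products):
  C=O: 8 × 774 = 6192
  O–H: 8 × 447 = 3576
  Σ(formed) = 9768 kJ
ΔH = Σ(broken) − Σ(formed) = 7585 − 9768 = −2183 kJ
For 3× the reaction as written: 3 × (−2183) = −6549 kJ

ΔH = −6549 kJ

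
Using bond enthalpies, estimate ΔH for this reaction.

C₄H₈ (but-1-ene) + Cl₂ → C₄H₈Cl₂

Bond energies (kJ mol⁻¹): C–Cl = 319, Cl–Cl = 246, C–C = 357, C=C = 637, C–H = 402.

Bonds broken (reactants):
  C–C: 2 × 357 = 714
  C–H: 8 × 402 = 3216
  C=C: 1 × 637 = 637
  Cl–Cl: 1 × 246 = 246
  Σ(broken) = 4813 kJ
Bonds formed (products):
  C–C: 3 × 357 = 1071
  C–Cl: 2 × 319 = 638
  C–H: 8 × 402 = 3216
  Σ(formed) = 4925 kJ
ΔH = Σ(broken) − Σ(formed) = 4813 − 4925 = −112 kJ

ΔH ≈ −112 kJ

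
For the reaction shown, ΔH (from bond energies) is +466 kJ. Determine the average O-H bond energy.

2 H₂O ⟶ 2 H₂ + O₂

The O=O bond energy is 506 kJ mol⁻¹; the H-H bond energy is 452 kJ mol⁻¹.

Let D be the O-H bond energy.
Σ(broken) = 4×D = 4D
Σ(formed) = 2×452 + 1×506 = 1410
ΔH = Σ(broken) − Σ(formed) = (4D) − (1410) = −1410 + 4D
Setting this equal to +466 kJ gives 4D = 1876, so D = 469 kJ/mol.

D(O-H) ≈ 469 kJ/mol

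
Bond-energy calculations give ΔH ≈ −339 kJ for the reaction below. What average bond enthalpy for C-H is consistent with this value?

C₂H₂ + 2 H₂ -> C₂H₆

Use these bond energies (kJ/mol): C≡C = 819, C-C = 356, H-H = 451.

D(C-H) ≈ 426 kJ/mol

Let D be the C-H bond energy.
Σ(broken) = 1×819 + 2×D + 2×451 = 1721 + 2D
Σ(formed) = 1×356 + 6×D = 356 + 6D
ΔH = Σ(broken) − Σ(formed) = (1721 + 2D) − (356 + 6D) = +1365 − 4D
Setting this equal to −339 kJ gives 4D = 1704, so D = 426 kJ/mol.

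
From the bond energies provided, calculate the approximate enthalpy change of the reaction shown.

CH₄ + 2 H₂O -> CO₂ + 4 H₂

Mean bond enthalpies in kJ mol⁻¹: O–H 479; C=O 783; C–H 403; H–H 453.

ΔH ≈ +150 kJ

Bonds broken (reactants):
  C–H: 4 × 403 = 1612
  O–H: 4 × 479 = 1916
  Σ(broken) = 3528 kJ
Bonds formed (products):
  C=O: 2 × 783 = 1566
  H–H: 4 × 453 = 1812
  Σ(formed) = 3378 kJ
ΔH = Σ(broken) − Σ(formed) = 3528 − 3378 = +150 kJ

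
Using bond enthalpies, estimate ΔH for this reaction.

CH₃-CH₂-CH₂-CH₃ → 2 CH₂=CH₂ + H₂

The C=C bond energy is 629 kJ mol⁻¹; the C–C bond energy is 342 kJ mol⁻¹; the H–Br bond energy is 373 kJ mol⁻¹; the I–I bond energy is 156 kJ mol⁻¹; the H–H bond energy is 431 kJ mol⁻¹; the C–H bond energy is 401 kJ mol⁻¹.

ΔH ≈ +139 kJ

Bonds broken (reactants):
  C–C: 3 × 342 = 1026
  C–H: 10 × 401 = 4010
  Σ(broken) = 5036 kJ
Bonds formed (products):
  C–H: 8 × 401 = 3208
  C=C: 2 × 629 = 1258
  H–H: 1 × 431 = 431
  Σ(formed) = 4897 kJ
ΔH = Σ(broken) − Σ(formed) = 5036 − 4897 = +139 kJ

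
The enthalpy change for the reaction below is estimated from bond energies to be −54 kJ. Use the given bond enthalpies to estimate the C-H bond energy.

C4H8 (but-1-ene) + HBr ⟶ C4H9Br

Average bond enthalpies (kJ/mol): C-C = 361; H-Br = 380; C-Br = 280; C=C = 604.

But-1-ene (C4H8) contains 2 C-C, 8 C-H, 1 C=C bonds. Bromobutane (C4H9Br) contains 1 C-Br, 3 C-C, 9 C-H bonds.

D(C-H) ≈ 397 kJ/mol

Let D be the C-H bond energy.
Σ(broken) = 2×361 + 8×D + 1×604 + 1×380 = 1706 + 8D
Σ(formed) = 1×280 + 3×361 + 9×D = 1363 + 9D
ΔH = Σ(broken) − Σ(formed) = (1706 + 8D) − (1363 + 9D) = +343 − D
Setting this equal to −54 kJ gives D = 397 kJ/mol.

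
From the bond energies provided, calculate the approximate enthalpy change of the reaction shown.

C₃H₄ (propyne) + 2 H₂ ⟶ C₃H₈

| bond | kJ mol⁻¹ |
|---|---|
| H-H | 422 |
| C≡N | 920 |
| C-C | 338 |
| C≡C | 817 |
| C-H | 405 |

Bonds broken (reactants):
  C≡C: 1 × 817 = 817
  C-C: 1 × 338 = 338
  C-H: 4 × 405 = 1620
  H-H: 2 × 422 = 844
  Σ(broken) = 3619 kJ
Bonds formed (products):
  C-C: 2 × 338 = 676
  C-H: 8 × 405 = 3240
  Σ(formed) = 3916 kJ
ΔH = Σ(broken) − Σ(formed) = 3619 − 3916 = −297 kJ

ΔH ≈ −297 kJ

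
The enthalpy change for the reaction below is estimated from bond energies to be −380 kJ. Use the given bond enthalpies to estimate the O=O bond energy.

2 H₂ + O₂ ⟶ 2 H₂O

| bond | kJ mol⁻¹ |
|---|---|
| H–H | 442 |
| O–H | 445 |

D(O=O) ≈ 516 kJ/mol

Let D be the O=O bond energy.
Σ(broken) = 2×442 + 1×D = 884 + D
Σ(formed) = 4×445 = 1780
ΔH = Σ(broken) − Σ(formed) = (884 + D) − (1780) = −896 + D
Setting this equal to −380 kJ gives D = 516 kJ/mol.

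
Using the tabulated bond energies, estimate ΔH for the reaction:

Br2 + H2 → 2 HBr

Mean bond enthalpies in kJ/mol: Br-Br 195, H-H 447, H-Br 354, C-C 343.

Bonds broken (reactants):
  Br-Br: 1 × 195 = 195
  H-H: 1 × 447 = 447
  Σ(broken) = 642 kJ
Bonds formed (products):
  H-Br: 2 × 354 = 708
  Σ(formed) = 708 kJ
ΔH = Σ(broken) − Σ(formed) = 642 − 708 = −66 kJ

ΔH ≈ −66 kJ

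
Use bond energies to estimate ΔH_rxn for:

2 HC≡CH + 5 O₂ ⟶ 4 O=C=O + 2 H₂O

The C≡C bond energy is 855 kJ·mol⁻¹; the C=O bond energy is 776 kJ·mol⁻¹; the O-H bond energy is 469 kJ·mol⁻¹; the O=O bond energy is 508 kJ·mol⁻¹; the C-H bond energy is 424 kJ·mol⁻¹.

ΔH ≈ −2138 kJ

Bonds broken (reactants):
  C≡C: 2 × 855 = 1710
  C-H: 4 × 424 = 1696
  O=O: 5 × 508 = 2540
  Σ(broken) = 5946 kJ
Bonds formed (products):
  C=O: 8 × 776 = 6208
  O-H: 4 × 469 = 1876
  Σ(formed) = 8084 kJ
ΔH = Σ(broken) − Σ(formed) = 5946 − 8084 = −2138 kJ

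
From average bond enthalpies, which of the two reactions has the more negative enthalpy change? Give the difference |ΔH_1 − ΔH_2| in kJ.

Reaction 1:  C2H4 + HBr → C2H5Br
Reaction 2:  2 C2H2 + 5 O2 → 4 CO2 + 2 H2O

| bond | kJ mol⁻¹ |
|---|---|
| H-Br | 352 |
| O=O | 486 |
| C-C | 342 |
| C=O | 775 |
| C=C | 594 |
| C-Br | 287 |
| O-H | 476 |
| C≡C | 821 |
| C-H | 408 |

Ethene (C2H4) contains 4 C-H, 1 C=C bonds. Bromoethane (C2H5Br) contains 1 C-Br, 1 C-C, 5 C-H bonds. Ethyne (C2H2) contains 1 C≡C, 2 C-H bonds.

Reaction 1:
  Bonds broken (reactants):
    C-H: 4 × 408 = 1632
    C=C: 1 × 594 = 594
    H-Br: 1 × 352 = 352
    Σ(broken) = 2578 kJ
  Bonds formed (products):
    C-Br: 1 × 287 = 287
    C-C: 1 × 342 = 342
    C-H: 5 × 408 = 2040
    Σ(formed) = 2669 kJ
  ΔH_1 = 2578 − 2669 = −91 kJ
Reaction 2:
  Bonds broken (reactants):
    C≡C: 2 × 821 = 1642
    C-H: 4 × 408 = 1632
    O=O: 5 × 486 = 2430
    Σ(broken) = 5704 kJ
  Bonds formed (products):
    C=O: 8 × 775 = 6200
    O-H: 4 × 476 = 1904
    Σ(formed) = 8104 kJ
  ΔH_2 = 5704 − 8104 = −2400 kJ
ΔH_1 − ΔH_2 = +2309 kJ, so reaction 2 has the more negative ΔH; |ΔH_1 − ΔH_2| = 2309 kJ.

Reaction 2, by 2309 kJ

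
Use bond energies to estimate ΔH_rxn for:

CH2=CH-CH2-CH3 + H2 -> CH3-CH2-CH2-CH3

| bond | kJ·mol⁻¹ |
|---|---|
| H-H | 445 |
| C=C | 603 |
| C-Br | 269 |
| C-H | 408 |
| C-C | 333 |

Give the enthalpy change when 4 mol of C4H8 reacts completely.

Bonds broken (reactants):
  C-C: 2 × 333 = 666
  C-H: 8 × 408 = 3264
  C=C: 1 × 603 = 603
  H-H: 1 × 445 = 445
  Σ(broken) = 4978 kJ
Bonds formed (products):
  C-C: 3 × 333 = 999
  C-H: 10 × 408 = 4080
  Σ(formed) = 5079 kJ
ΔH = Σ(broken) − Σ(formed) = 4978 − 5079 = −101 kJ
For 4× the reaction as written: 4 × (−101) = −404 kJ

ΔH = −404 kJ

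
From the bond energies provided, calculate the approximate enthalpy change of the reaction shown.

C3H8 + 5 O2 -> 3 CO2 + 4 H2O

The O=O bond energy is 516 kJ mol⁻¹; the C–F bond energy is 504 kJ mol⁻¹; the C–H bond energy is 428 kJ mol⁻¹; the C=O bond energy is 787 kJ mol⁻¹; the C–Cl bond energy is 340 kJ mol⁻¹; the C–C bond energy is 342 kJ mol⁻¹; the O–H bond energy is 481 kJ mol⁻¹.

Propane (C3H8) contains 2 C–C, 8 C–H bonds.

ΔH ≈ −1882 kJ

Bonds broken (reactants):
  C–C: 2 × 342 = 684
  C–H: 8 × 428 = 3424
  O=O: 5 × 516 = 2580
  Σ(broken) = 6688 kJ
Bonds formed (products):
  C=O: 6 × 787 = 4722
  O–H: 8 × 481 = 3848
  Σ(formed) = 8570 kJ
ΔH = Σ(broken) − Σ(formed) = 6688 − 8570 = −1882 kJ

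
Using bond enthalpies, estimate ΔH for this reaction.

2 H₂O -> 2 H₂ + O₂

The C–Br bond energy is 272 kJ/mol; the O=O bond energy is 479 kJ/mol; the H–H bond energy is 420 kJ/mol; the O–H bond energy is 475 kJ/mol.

Bonds broken (reactants):
  O–H: 4 × 475 = 1900
  Σ(broken) = 1900 kJ
Bonds formed (products):
  H–H: 2 × 420 = 840
  O=O: 1 × 479 = 479
  Σ(formed) = 1319 kJ
ΔH = Σ(broken) − Σ(formed) = 1900 − 1319 = +581 kJ

ΔH ≈ +581 kJ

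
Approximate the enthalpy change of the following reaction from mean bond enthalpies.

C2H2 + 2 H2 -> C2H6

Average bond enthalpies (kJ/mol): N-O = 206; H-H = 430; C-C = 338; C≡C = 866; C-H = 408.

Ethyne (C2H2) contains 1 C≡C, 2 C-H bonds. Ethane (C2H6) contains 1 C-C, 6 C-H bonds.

ΔH ≈ −244 kJ

Bonds broken (reactants):
  C≡C: 1 × 866 = 866
  C-H: 2 × 408 = 816
  H-H: 2 × 430 = 860
  Σ(broken) = 2542 kJ
Bonds formed (products):
  C-C: 1 × 338 = 338
  C-H: 6 × 408 = 2448
  Σ(formed) = 2786 kJ
ΔH = Σ(broken) − Σ(formed) = 2542 − 2786 = −244 kJ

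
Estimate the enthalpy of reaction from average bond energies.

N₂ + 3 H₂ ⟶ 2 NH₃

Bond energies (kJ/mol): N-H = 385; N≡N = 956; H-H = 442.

Bonds broken (reactants):
  H-H: 3 × 442 = 1326
  N≡N: 1 × 956 = 956
  Σ(broken) = 2282 kJ
Bonds formed (products):
  N-H: 6 × 385 = 2310
  Σ(formed) = 2310 kJ
ΔH = Σ(broken) − Σ(formed) = 2282 − 2310 = −28 kJ

ΔH ≈ −28 kJ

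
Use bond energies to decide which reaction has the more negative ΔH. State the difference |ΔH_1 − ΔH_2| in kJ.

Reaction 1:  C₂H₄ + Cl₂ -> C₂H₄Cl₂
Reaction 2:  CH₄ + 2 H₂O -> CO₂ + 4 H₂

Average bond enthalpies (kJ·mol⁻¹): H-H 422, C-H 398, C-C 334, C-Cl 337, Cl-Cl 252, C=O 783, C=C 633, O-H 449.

Reaction 1:
  Bonds broken (reactants):
    C-H: 4 × 398 = 1592
    C=C: 1 × 633 = 633
    Cl-Cl: 1 × 252 = 252
    Σ(broken) = 2477 kJ
  Bonds formed (products):
    C-C: 1 × 334 = 334
    C-Cl: 2 × 337 = 674
    C-H: 4 × 398 = 1592
    Σ(formed) = 2600 kJ
  ΔH_1 = 2477 − 2600 = −123 kJ
Reaction 2:
  Bonds broken (reactants):
    C-H: 4 × 398 = 1592
    O-H: 4 × 449 = 1796
    Σ(broken) = 3388 kJ
  Bonds formed (products):
    C=O: 2 × 783 = 1566
    H-H: 4 × 422 = 1688
    Σ(formed) = 3254 kJ
  ΔH_2 = 3388 − 3254 = +134 kJ
ΔH_1 − ΔH_2 = −257 kJ, so reaction 1 has the more negative ΔH; |ΔH_1 − ΔH_2| = 257 kJ.

Reaction 1, by 257 kJ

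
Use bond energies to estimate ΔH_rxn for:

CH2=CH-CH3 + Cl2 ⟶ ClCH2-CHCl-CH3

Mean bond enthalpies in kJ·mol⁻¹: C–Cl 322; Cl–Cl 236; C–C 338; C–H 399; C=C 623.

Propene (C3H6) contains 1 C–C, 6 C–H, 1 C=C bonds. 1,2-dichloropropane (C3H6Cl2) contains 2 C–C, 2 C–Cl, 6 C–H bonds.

ΔH ≈ −123 kJ

Bonds broken (reactants):
  C–C: 1 × 338 = 338
  C–H: 6 × 399 = 2394
  C=C: 1 × 623 = 623
  Cl–Cl: 1 × 236 = 236
  Σ(broken) = 3591 kJ
Bonds formed (products):
  C–C: 2 × 338 = 676
  C–Cl: 2 × 322 = 644
  C–H: 6 × 399 = 2394
  Σ(formed) = 3714 kJ
ΔH = Σ(broken) − Σ(formed) = 3591 − 3714 = −123 kJ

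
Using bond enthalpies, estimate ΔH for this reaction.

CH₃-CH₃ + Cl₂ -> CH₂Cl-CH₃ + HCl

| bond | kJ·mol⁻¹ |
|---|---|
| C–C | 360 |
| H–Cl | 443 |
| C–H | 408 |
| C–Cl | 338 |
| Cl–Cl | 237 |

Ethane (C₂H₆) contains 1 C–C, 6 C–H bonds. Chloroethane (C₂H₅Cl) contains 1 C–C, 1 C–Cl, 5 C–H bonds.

Bonds broken (reactants):
  C–C: 1 × 360 = 360
  C–H: 6 × 408 = 2448
  Cl–Cl: 1 × 237 = 237
  Σ(broken) = 3045 kJ
Bonds formed (products):
  C–C: 1 × 360 = 360
  C–Cl: 1 × 338 = 338
  C–H: 5 × 408 = 2040
  H–Cl: 1 × 443 = 443
  Σ(formed) = 3181 kJ
ΔH = Σ(broken) − Σ(formed) = 3045 − 3181 = −136 kJ

ΔH ≈ −136 kJ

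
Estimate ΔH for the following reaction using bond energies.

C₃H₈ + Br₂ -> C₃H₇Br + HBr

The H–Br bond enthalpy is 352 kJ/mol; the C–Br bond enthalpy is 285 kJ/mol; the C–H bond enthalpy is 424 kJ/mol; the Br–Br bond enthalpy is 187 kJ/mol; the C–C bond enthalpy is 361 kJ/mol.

Bonds broken (reactants):
  Br–Br: 1 × 187 = 187
  C–C: 2 × 361 = 722
  C–H: 8 × 424 = 3392
  Σ(broken) = 4301 kJ
Bonds formed (products):
  C–Br: 1 × 285 = 285
  C–C: 2 × 361 = 722
  C–H: 7 × 424 = 2968
  H–Br: 1 × 352 = 352
  Σ(formed) = 4327 kJ
ΔH = Σ(broken) − Σ(formed) = 4301 − 4327 = −26 kJ

ΔH ≈ −26 kJ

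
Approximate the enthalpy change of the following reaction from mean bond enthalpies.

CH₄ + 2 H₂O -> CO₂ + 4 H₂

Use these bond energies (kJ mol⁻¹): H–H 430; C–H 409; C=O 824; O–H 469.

ΔH ≈ +144 kJ

Bonds broken (reactants):
  C–H: 4 × 409 = 1636
  O–H: 4 × 469 = 1876
  Σ(broken) = 3512 kJ
Bonds formed (products):
  C=O: 2 × 824 = 1648
  H–H: 4 × 430 = 1720
  Σ(formed) = 3368 kJ
ΔH = Σ(broken) − Σ(formed) = 3512 − 3368 = +144 kJ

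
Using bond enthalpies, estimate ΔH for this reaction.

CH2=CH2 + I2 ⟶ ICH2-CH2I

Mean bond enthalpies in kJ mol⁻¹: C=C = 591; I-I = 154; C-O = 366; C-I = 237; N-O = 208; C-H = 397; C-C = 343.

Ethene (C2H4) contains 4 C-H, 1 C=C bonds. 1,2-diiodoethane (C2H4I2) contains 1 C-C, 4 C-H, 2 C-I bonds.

ΔH ≈ −72 kJ

Bonds broken (reactants):
  C-H: 4 × 397 = 1588
  C=C: 1 × 591 = 591
  I-I: 1 × 154 = 154
  Σ(broken) = 2333 kJ
Bonds formed (products):
  C-C: 1 × 343 = 343
  C-H: 4 × 397 = 1588
  C-I: 2 × 237 = 474
  Σ(formed) = 2405 kJ
ΔH = Σ(broken) − Σ(formed) = 2333 − 2405 = −72 kJ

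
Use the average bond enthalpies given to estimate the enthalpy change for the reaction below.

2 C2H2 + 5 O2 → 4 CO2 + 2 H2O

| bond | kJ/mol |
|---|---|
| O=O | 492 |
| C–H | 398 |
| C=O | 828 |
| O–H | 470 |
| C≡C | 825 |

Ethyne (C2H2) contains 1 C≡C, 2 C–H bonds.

Bonds broken (reactants):
  C≡C: 2 × 825 = 1650
  C–H: 4 × 398 = 1592
  O=O: 5 × 492 = 2460
  Σ(broken) = 5702 kJ
Bonds formed (products):
  C=O: 8 × 828 = 6624
  O–H: 4 × 470 = 1880
  Σ(formed) = 8504 kJ
ΔH = Σ(broken) − Σ(formed) = 5702 − 8504 = −2802 kJ

ΔH ≈ −2802 kJ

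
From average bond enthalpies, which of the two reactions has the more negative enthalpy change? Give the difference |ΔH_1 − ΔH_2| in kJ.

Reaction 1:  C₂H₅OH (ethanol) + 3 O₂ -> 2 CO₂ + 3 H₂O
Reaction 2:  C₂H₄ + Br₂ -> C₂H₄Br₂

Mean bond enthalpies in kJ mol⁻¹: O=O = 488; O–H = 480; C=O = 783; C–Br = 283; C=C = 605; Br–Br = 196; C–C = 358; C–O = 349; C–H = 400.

Reaction 1, by 1238 kJ

Reaction 1:
  Bonds broken (reactants):
    C–C: 1 × 358 = 358
    C–H: 5 × 400 = 2000
    C–O: 1 × 349 = 349
    O–H: 1 × 480 = 480
    O=O: 3 × 488 = 1464
    Σ(broken) = 4651 kJ
  Bonds formed (products):
    C=O: 4 × 783 = 3132
    O–H: 6 × 480 = 2880
    Σ(formed) = 6012 kJ
  ΔH_1 = 4651 − 6012 = −1361 kJ
Reaction 2:
  Bonds broken (reactants):
    Br–Br: 1 × 196 = 196
    C–H: 4 × 400 = 1600
    C=C: 1 × 605 = 605
    Σ(broken) = 2401 kJ
  Bonds formed (products):
    C–Br: 2 × 283 = 566
    C–C: 1 × 358 = 358
    C–H: 4 × 400 = 1600
    Σ(formed) = 2524 kJ
  ΔH_2 = 2401 − 2524 = −123 kJ
ΔH_1 − ΔH_2 = −1238 kJ, so reaction 1 has the more negative ΔH; |ΔH_1 − ΔH_2| = 1238 kJ.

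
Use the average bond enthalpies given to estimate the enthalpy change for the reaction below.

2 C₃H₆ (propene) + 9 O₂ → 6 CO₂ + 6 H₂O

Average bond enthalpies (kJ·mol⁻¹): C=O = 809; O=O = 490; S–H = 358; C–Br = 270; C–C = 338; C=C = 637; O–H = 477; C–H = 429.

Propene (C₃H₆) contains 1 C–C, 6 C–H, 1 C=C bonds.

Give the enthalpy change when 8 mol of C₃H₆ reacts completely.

ΔH = −15696 kJ

Bonds broken (reactants):
  C–C: 2 × 338 = 676
  C–H: 12 × 429 = 5148
  C=C: 2 × 637 = 1274
  O=O: 9 × 490 = 4410
  Σ(broken) = 11508 kJ
Bonds formed (products):
  C=O: 12 × 809 = 9708
  O–H: 12 × 477 = 5724
  Σ(formed) = 15432 kJ
ΔH = Σ(broken) − Σ(formed) = 11508 − 15432 = −3924 kJ
For 4× the reaction as written: 4 × (−3924) = −15696 kJ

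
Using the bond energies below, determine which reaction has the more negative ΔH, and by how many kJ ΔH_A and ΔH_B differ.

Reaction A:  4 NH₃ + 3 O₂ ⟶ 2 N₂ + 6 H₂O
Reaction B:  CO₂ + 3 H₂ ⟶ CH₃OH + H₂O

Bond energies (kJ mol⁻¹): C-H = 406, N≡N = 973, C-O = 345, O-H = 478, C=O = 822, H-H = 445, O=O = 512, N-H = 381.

Reaction A:
  Bonds broken (reactants):
    N-H: 12 × 381 = 4572
    O=O: 3 × 512 = 1536
    Σ(broken) = 6108 kJ
  Bonds formed (products):
    N≡N: 2 × 973 = 1946
    O-H: 12 × 478 = 5736
    Σ(formed) = 7682 kJ
  ΔH_A = 6108 − 7682 = −1574 kJ
Reaction B:
  Bonds broken (reactants):
    C=O: 2 × 822 = 1644
    H-H: 3 × 445 = 1335
    Σ(broken) = 2979 kJ
  Bonds formed (products):
    C-H: 3 × 406 = 1218
    C-O: 1 × 345 = 345
    O-H: 3 × 478 = 1434
    Σ(formed) = 2997 kJ
  ΔH_B = 2979 − 2997 = −18 kJ
ΔH_A − ΔH_B = −1556 kJ, so reaction A has the more negative ΔH; |ΔH_A − ΔH_B| = 1556 kJ.

Reaction A, by 1556 kJ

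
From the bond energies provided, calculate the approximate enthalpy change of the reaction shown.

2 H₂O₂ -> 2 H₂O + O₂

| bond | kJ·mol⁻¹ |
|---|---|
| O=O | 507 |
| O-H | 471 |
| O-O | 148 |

ΔH ≈ −211 kJ

Bonds broken (reactants):
  O-H: 4 × 471 = 1884
  O-O: 2 × 148 = 296
  Σ(broken) = 2180 kJ
Bonds formed (products):
  O-H: 4 × 471 = 1884
  O=O: 1 × 507 = 507
  Σ(formed) = 2391 kJ
ΔH = Σ(broken) − Σ(formed) = 2180 − 2391 = −211 kJ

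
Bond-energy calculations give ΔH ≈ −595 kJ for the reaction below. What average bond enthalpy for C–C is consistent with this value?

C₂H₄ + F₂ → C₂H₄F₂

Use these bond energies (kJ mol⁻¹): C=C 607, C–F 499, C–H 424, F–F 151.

D(C–C) ≈ 355 kJ/mol

Let D be the C–C bond energy.
Σ(broken) = 4×424 + 1×607 + 1×151 = 2454
Σ(formed) = 1×D + 2×499 + 4×424 = 2694 + D
ΔH = Σ(broken) − Σ(formed) = (2454) − (2694 + D) = −240 − D
Setting this equal to −595 kJ gives D = 355 kJ/mol.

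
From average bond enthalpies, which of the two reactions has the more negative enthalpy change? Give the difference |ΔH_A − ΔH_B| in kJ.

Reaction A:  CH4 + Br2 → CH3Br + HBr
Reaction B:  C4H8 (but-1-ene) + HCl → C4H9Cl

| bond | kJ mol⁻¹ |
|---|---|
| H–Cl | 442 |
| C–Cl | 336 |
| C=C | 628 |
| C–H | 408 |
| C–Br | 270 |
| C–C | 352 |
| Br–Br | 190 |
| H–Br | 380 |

Reaction A, by 26 kJ

Reaction A:
  Bonds broken (reactants):
    Br–Br: 1 × 190 = 190
    C–H: 4 × 408 = 1632
    Σ(broken) = 1822 kJ
  Bonds formed (products):
    C–Br: 1 × 270 = 270
    C–H: 3 × 408 = 1224
    H–Br: 1 × 380 = 380
    Σ(formed) = 1874 kJ
  ΔH_A = 1822 − 1874 = −52 kJ
Reaction B:
  Bonds broken (reactants):
    C–C: 2 × 352 = 704
    C–H: 8 × 408 = 3264
    C=C: 1 × 628 = 628
    H–Cl: 1 × 442 = 442
    Σ(broken) = 5038 kJ
  Bonds formed (products):
    C–C: 3 × 352 = 1056
    C–Cl: 1 × 336 = 336
    C–H: 9 × 408 = 3672
    Σ(formed) = 5064 kJ
  ΔH_B = 5038 − 5064 = −26 kJ
ΔH_A − ΔH_B = −26 kJ, so reaction A has the more negative ΔH; |ΔH_A − ΔH_B| = 26 kJ.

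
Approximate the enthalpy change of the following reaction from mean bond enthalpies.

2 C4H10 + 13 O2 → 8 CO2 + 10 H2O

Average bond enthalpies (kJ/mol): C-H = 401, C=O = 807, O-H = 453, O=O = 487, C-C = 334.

Bonds broken (reactants):
  C-C: 6 × 334 = 2004
  C-H: 20 × 401 = 8020
  O=O: 13 × 487 = 6331
  Σ(broken) = 16355 kJ
Bonds formed (products):
  C=O: 16 × 807 = 12912
  O-H: 20 × 453 = 9060
  Σ(formed) = 21972 kJ
ΔH = Σ(broken) − Σ(formed) = 16355 − 21972 = −5617 kJ

ΔH ≈ −5617 kJ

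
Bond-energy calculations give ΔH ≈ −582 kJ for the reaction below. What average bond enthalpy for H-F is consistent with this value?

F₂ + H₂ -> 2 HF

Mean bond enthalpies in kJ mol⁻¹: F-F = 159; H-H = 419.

D(H-F) ≈ 580 kJ/mol

Let D be the H-F bond energy.
Σ(broken) = 1×159 + 1×419 = 578
Σ(formed) = 2×D = 2D
ΔH = Σ(broken) − Σ(formed) = (578) − (2D) = +578 − 2D
Setting this equal to −582 kJ gives 2D = 1160, so D = 580 kJ/mol.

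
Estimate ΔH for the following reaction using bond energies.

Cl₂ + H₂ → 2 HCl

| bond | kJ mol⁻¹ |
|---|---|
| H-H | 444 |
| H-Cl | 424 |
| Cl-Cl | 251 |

ΔH ≈ −153 kJ

Bonds broken (reactants):
  Cl-Cl: 1 × 251 = 251
  H-H: 1 × 444 = 444
  Σ(broken) = 695 kJ
Bonds formed (products):
  H-Cl: 2 × 424 = 848
  Σ(formed) = 848 kJ
ΔH = Σ(broken) − Σ(formed) = 695 − 848 = −153 kJ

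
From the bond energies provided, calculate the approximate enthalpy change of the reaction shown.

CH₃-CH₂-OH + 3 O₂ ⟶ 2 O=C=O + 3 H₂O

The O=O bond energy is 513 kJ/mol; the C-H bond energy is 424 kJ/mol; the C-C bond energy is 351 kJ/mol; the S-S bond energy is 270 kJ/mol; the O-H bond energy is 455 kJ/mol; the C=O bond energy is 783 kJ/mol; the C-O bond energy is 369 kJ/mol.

ΔH ≈ −1028 kJ

Bonds broken (reactants):
  C-C: 1 × 351 = 351
  C-H: 5 × 424 = 2120
  C-O: 1 × 369 = 369
  O-H: 1 × 455 = 455
  O=O: 3 × 513 = 1539
  Σ(broken) = 4834 kJ
Bonds formed (products):
  C=O: 4 × 783 = 3132
  O-H: 6 × 455 = 2730
  Σ(formed) = 5862 kJ
ΔH = Σ(broken) − Σ(formed) = 4834 − 5862 = −1028 kJ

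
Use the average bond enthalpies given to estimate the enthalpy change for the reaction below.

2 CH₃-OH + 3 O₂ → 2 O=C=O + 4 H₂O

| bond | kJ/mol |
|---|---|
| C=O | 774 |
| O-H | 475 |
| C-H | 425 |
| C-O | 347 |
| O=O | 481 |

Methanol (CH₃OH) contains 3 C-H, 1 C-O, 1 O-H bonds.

ΔH ≈ −1259 kJ

Bonds broken (reactants):
  C-H: 6 × 425 = 2550
  C-O: 2 × 347 = 694
  O-H: 2 × 475 = 950
  O=O: 3 × 481 = 1443
  Σ(broken) = 5637 kJ
Bonds formed (products):
  C=O: 4 × 774 = 3096
  O-H: 8 × 475 = 3800
  Σ(formed) = 6896 kJ
ΔH = Σ(broken) − Σ(formed) = 5637 − 6896 = −1259 kJ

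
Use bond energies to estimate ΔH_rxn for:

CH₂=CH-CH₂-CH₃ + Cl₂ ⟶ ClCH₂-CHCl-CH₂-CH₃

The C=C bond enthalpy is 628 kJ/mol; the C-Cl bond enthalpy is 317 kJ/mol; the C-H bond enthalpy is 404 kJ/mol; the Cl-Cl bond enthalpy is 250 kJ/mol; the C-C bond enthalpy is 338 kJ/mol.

ΔH ≈ −94 kJ

Bonds broken (reactants):
  C-C: 2 × 338 = 676
  C-H: 8 × 404 = 3232
  C=C: 1 × 628 = 628
  Cl-Cl: 1 × 250 = 250
  Σ(broken) = 4786 kJ
Bonds formed (products):
  C-C: 3 × 338 = 1014
  C-Cl: 2 × 317 = 634
  C-H: 8 × 404 = 3232
  Σ(formed) = 4880 kJ
ΔH = Σ(broken) − Σ(formed) = 4786 − 4880 = −94 kJ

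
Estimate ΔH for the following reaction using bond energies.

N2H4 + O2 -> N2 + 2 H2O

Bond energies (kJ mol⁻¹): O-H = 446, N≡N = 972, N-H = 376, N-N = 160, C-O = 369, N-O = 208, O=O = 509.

ΔH ≈ −583 kJ

Bonds broken (reactants):
  N-H: 4 × 376 = 1504
  N-N: 1 × 160 = 160
  O=O: 1 × 509 = 509
  Σ(broken) = 2173 kJ
Bonds formed (products):
  N≡N: 1 × 972 = 972
  O-H: 4 × 446 = 1784
  Σ(formed) = 2756 kJ
ΔH = Σ(broken) − Σ(formed) = 2173 − 2756 = −583 kJ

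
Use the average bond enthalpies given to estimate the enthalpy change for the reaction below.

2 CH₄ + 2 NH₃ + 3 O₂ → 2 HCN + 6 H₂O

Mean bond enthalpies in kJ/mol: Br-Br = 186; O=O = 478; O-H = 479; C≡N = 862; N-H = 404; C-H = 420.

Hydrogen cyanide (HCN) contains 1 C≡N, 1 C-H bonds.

ΔH ≈ −1094 kJ

Bonds broken (reactants):
  C-H: 8 × 420 = 3360
  N-H: 6 × 404 = 2424
  O=O: 3 × 478 = 1434
  Σ(broken) = 7218 kJ
Bonds formed (products):
  C≡N: 2 × 862 = 1724
  C-H: 2 × 420 = 840
  O-H: 12 × 479 = 5748
  Σ(formed) = 8312 kJ
ΔH = Σ(broken) − Σ(formed) = 7218 − 8312 = −1094 kJ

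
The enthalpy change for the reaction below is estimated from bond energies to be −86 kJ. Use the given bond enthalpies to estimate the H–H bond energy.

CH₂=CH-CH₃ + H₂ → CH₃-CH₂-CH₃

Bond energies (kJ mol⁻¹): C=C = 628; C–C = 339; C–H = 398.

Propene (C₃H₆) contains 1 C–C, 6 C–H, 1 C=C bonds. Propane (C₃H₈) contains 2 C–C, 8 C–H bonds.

D(H–H) ≈ 421 kJ/mol

Let D be the H–H bond energy.
Σ(broken) = 1×339 + 6×398 + 1×628 + 1×D = 3355 + D
Σ(formed) = 2×339 + 8×398 = 3862
ΔH = Σ(broken) − Σ(formed) = (3355 + D) − (3862) = −507 + D
Setting this equal to −86 kJ gives D = 421 kJ/mol.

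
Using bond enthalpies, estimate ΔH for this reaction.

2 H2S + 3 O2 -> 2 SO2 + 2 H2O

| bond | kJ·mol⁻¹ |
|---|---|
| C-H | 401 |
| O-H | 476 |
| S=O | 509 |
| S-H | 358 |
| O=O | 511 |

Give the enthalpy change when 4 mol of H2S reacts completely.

ΔH = −1950 kJ

Bonds broken (reactants):
  O=O: 3 × 511 = 1533
  S-H: 4 × 358 = 1432
  Σ(broken) = 2965 kJ
Bonds formed (products):
  O-H: 4 × 476 = 1904
  S=O: 4 × 509 = 2036
  Σ(formed) = 3940 kJ
ΔH = Σ(broken) − Σ(formed) = 2965 − 3940 = −975 kJ
For 2× the reaction as written: 2 × (−975) = −1950 kJ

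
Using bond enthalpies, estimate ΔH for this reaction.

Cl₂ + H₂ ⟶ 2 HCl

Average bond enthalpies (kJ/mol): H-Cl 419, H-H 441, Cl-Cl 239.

ΔH ≈ −158 kJ

Bonds broken (reactants):
  Cl-Cl: 1 × 239 = 239
  H-H: 1 × 441 = 441
  Σ(broken) = 680 kJ
Bonds formed (products):
  H-Cl: 2 × 419 = 838
  Σ(formed) = 838 kJ
ΔH = Σ(broken) − Σ(formed) = 680 − 838 = −158 kJ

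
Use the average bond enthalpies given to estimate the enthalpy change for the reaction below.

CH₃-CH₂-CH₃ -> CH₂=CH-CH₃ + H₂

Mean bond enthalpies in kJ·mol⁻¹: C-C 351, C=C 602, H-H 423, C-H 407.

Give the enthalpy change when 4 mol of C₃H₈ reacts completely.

Bonds broken (reactants):
  C-C: 2 × 351 = 702
  C-H: 8 × 407 = 3256
  Σ(broken) = 3958 kJ
Bonds formed (products):
  C-C: 1 × 351 = 351
  C-H: 6 × 407 = 2442
  C=C: 1 × 602 = 602
  H-H: 1 × 423 = 423
  Σ(formed) = 3818 kJ
ΔH = Σ(broken) − Σ(formed) = 3958 − 3818 = +140 kJ
For 4× the reaction as written: 4 × (+140) = +560 kJ

ΔH = +560 kJ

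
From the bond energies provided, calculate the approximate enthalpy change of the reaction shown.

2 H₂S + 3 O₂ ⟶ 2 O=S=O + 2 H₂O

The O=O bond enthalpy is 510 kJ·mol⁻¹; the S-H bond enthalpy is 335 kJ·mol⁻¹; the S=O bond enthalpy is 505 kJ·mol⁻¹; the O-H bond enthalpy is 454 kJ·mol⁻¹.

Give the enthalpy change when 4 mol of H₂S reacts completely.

ΔH = −1932 kJ

Bonds broken (reactants):
  O=O: 3 × 510 = 1530
  S-H: 4 × 335 = 1340
  Σ(broken) = 2870 kJ
Bonds formed (products):
  O-H: 4 × 454 = 1816
  S=O: 4 × 505 = 2020
  Σ(formed) = 3836 kJ
ΔH = Σ(broken) − Σ(formed) = 2870 − 3836 = −966 kJ
For 2× the reaction as written: 2 × (−966) = −1932 kJ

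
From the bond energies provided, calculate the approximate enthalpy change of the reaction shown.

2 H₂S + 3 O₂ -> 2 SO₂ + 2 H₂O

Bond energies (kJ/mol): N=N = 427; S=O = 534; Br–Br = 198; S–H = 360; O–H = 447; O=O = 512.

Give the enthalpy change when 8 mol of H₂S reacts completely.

ΔH = −3792 kJ

Bonds broken (reactants):
  O=O: 3 × 512 = 1536
  S–H: 4 × 360 = 1440
  Σ(broken) = 2976 kJ
Bonds formed (products):
  O–H: 4 × 447 = 1788
  S=O: 4 × 534 = 2136
  Σ(formed) = 3924 kJ
ΔH = Σ(broken) − Σ(formed) = 2976 − 3924 = −948 kJ
For 4× the reaction as written: 4 × (−948) = −3792 kJ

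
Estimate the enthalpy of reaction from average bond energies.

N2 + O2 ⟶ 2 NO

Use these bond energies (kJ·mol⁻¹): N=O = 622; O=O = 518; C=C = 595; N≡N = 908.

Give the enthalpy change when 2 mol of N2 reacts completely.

Bonds broken (reactants):
  N≡N: 1 × 908 = 908
  O=O: 1 × 518 = 518
  Σ(broken) = 1426 kJ
Bonds formed (products):
  N=O: 2 × 622 = 1244
  Σ(formed) = 1244 kJ
ΔH = Σ(broken) − Σ(formed) = 1426 − 1244 = +182 kJ
For 2× the reaction as written: 2 × (+182) = +364 kJ

ΔH = +364 kJ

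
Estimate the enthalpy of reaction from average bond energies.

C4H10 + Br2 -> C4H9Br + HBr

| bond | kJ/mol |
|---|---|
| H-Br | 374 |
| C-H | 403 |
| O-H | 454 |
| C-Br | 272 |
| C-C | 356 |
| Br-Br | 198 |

Bonds broken (reactants):
  Br-Br: 1 × 198 = 198
  C-C: 3 × 356 = 1068
  C-H: 10 × 403 = 4030
  Σ(broken) = 5296 kJ
Bonds formed (products):
  C-Br: 1 × 272 = 272
  C-C: 3 × 356 = 1068
  C-H: 9 × 403 = 3627
  H-Br: 1 × 374 = 374
  Σ(formed) = 5341 kJ
ΔH = Σ(broken) − Σ(formed) = 5296 − 5341 = −45 kJ

ΔH ≈ −45 kJ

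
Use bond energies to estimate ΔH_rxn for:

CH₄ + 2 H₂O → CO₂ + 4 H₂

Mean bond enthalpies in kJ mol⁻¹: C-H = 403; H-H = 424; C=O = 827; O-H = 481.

Bonds broken (reactants):
  C-H: 4 × 403 = 1612
  O-H: 4 × 481 = 1924
  Σ(broken) = 3536 kJ
Bonds formed (products):
  C=O: 2 × 827 = 1654
  H-H: 4 × 424 = 1696
  Σ(formed) = 3350 kJ
ΔH = Σ(broken) − Σ(formed) = 3536 − 3350 = +186 kJ

ΔH ≈ +186 kJ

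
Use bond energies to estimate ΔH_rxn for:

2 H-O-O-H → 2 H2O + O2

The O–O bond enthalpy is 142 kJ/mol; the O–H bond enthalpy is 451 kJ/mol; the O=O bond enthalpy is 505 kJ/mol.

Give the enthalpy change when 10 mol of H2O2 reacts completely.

ΔH = −1105 kJ

Bonds broken (reactants):
  O–H: 4 × 451 = 1804
  O–O: 2 × 142 = 284
  Σ(broken) = 2088 kJ
Bonds formed (products):
  O–H: 4 × 451 = 1804
  O=O: 1 × 505 = 505
  Σ(formed) = 2309 kJ
ΔH = Σ(broken) − Σ(formed) = 2088 − 2309 = −221 kJ
For 5× the reaction as written: 5 × (−221) = −1105 kJ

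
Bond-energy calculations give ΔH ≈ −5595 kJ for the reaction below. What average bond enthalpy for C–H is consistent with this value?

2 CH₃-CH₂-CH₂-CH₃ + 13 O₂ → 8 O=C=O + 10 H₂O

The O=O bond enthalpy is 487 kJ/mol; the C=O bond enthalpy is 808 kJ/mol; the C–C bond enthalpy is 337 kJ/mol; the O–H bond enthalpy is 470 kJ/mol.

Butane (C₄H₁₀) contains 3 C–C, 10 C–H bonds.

Let D be the C–H bond energy.
Σ(broken) = 6×337 + 20×D + 13×487 = 8353 + 20D
Σ(formed) = 16×808 + 20×470 = 22328
ΔH = Σ(broken) − Σ(formed) = (8353 + 20D) − (22328) = −13975 + 20D
Setting this equal to −5595 kJ gives 20D = 8380, so D = 419 kJ/mol.

D(C–H) ≈ 419 kJ/mol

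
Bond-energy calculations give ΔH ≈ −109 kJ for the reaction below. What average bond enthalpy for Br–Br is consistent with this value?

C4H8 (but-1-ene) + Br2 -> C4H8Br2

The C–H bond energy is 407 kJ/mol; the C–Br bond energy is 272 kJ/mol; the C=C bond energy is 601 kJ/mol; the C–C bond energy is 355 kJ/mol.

D(Br–Br) ≈ 189 kJ/mol

Let D be the Br–Br bond energy.
Σ(broken) = 1×D + 2×355 + 8×407 + 1×601 = 4567 + D
Σ(formed) = 2×272 + 3×355 + 8×407 = 4865
ΔH = Σ(broken) − Σ(formed) = (4567 + D) − (4865) = −298 + D
Setting this equal to −109 kJ gives D = 189 kJ/mol.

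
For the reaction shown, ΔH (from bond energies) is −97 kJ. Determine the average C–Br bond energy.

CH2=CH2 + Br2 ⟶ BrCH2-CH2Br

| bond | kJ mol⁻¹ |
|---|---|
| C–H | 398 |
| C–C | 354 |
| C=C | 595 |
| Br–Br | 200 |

D(C–Br) ≈ 269 kJ/mol

Let D be the C–Br bond energy.
Σ(broken) = 1×200 + 4×398 + 1×595 = 2387
Σ(formed) = 2×D + 1×354 + 4×398 = 1946 + 2D
ΔH = Σ(broken) − Σ(formed) = (2387) − (1946 + 2D) = +441 − 2D
Setting this equal to −97 kJ gives 2D = 538, so D = 269 kJ/mol.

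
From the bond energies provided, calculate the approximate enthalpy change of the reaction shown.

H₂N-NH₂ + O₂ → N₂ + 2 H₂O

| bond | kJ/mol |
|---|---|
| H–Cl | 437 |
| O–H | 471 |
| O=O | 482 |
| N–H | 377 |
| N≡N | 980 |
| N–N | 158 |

ΔH ≈ −716 kJ

Bonds broken (reactants):
  N–H: 4 × 377 = 1508
  N–N: 1 × 158 = 158
  O=O: 1 × 482 = 482
  Σ(broken) = 2148 kJ
Bonds formed (products):
  N≡N: 1 × 980 = 980
  O–H: 4 × 471 = 1884
  Σ(formed) = 2864 kJ
ΔH = Σ(broken) − Σ(formed) = 2148 − 2864 = −716 kJ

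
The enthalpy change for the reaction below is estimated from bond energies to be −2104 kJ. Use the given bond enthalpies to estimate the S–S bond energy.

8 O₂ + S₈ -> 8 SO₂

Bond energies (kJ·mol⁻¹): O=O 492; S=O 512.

Let D be the S–S bond energy.
Σ(broken) = 8×492 + 8×D = 3936 + 8D
Σ(formed) = 16×512 = 8192
ΔH = Σ(broken) − Σ(formed) = (3936 + 8D) − (8192) = −4256 + 8D
Setting this equal to −2104 kJ gives 8D = 2152, so D = 269 kJ/mol.

D(S–S) ≈ 269 kJ/mol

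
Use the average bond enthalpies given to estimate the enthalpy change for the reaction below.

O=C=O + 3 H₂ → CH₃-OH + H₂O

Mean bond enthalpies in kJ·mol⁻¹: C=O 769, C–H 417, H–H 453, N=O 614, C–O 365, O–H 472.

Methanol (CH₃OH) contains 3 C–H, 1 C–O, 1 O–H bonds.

Bonds broken (reactants):
  C=O: 2 × 769 = 1538
  H–H: 3 × 453 = 1359
  Σ(broken) = 2897 kJ
Bonds formed (products):
  C–H: 3 × 417 = 1251
  C–O: 1 × 365 = 365
  O–H: 3 × 472 = 1416
  Σ(formed) = 3032 kJ
ΔH = Σ(broken) − Σ(formed) = 2897 − 3032 = −135 kJ

ΔH ≈ −135 kJ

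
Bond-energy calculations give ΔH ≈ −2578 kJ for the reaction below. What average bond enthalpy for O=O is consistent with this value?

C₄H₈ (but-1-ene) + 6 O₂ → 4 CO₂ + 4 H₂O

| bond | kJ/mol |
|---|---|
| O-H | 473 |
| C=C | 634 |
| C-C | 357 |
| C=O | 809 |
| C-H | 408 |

Let D be the O=O bond energy.
Σ(broken) = 2×357 + 8×408 + 1×634 + 6×D = 4612 + 6D
Σ(formed) = 8×809 + 8×473 = 10256
ΔH = Σ(broken) − Σ(formed) = (4612 + 6D) − (10256) = −5644 + 6D
Setting this equal to −2578 kJ gives 6D = 3066, so D = 511 kJ/mol.

D(O=O) ≈ 511 kJ/mol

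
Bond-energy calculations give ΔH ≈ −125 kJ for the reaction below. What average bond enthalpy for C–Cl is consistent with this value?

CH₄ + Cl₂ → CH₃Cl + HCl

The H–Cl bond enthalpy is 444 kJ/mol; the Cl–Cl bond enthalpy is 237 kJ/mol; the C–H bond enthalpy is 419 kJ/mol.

D(C–Cl) ≈ 337 kJ/mol

Let D be the C–Cl bond energy.
Σ(broken) = 4×419 + 1×237 = 1913
Σ(formed) = 1×D + 3×419 + 1×444 = 1701 + D
ΔH = Σ(broken) − Σ(formed) = (1913) − (1701 + D) = +212 − D
Setting this equal to −125 kJ gives D = 337 kJ/mol.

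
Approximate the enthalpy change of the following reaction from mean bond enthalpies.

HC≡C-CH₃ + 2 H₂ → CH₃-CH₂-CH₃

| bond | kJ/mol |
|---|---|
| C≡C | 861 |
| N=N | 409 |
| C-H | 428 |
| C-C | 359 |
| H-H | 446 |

ΔH ≈ −318 kJ

Bonds broken (reactants):
  C≡C: 1 × 861 = 861
  C-C: 1 × 359 = 359
  C-H: 4 × 428 = 1712
  H-H: 2 × 446 = 892
  Σ(broken) = 3824 kJ
Bonds formed (products):
  C-C: 2 × 359 = 718
  C-H: 8 × 428 = 3424
  Σ(formed) = 4142 kJ
ΔH = Σ(broken) − Σ(formed) = 3824 − 4142 = −318 kJ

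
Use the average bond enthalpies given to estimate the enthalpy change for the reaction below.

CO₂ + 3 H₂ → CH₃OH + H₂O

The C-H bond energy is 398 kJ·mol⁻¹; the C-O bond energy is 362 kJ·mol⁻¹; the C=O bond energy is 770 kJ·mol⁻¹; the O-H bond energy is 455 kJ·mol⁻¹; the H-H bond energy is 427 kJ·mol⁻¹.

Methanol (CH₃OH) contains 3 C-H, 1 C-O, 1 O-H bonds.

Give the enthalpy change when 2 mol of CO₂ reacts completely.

Bonds broken (reactants):
  C=O: 2 × 770 = 1540
  H-H: 3 × 427 = 1281
  Σ(broken) = 2821 kJ
Bonds formed (products):
  C-H: 3 × 398 = 1194
  C-O: 1 × 362 = 362
  O-H: 3 × 455 = 1365
  Σ(formed) = 2921 kJ
ΔH = Σ(broken) − Σ(formed) = 2821 − 2921 = −100 kJ
For 2× the reaction as written: 2 × (−100) = −200 kJ

ΔH = −200 kJ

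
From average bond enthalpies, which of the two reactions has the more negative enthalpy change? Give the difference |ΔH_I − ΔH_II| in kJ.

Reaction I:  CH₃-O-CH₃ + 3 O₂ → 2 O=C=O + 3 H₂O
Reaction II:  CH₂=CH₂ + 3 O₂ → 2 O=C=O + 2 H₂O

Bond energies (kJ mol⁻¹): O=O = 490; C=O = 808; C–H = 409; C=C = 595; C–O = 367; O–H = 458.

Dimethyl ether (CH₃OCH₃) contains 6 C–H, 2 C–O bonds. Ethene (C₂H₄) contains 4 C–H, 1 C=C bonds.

Reaction II, by 41 kJ

Reaction I:
  Bonds broken (reactants):
    C–H: 6 × 409 = 2454
    C–O: 2 × 367 = 734
    O=O: 3 × 490 = 1470
    Σ(broken) = 4658 kJ
  Bonds formed (products):
    C=O: 4 × 808 = 3232
    O–H: 6 × 458 = 2748
    Σ(formed) = 5980 kJ
  ΔH_I = 4658 − 5980 = −1322 kJ
Reaction II:
  Bonds broken (reactants):
    C–H: 4 × 409 = 1636
    C=C: 1 × 595 = 595
    O=O: 3 × 490 = 1470
    Σ(broken) = 3701 kJ
  Bonds formed (products):
    C=O: 4 × 808 = 3232
    O–H: 4 × 458 = 1832
    Σ(formed) = 5064 kJ
  ΔH_II = 3701 − 5064 = −1363 kJ
ΔH_I − ΔH_II = +41 kJ, so reaction II has the more negative ΔH; |ΔH_I − ΔH_II| = 41 kJ.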